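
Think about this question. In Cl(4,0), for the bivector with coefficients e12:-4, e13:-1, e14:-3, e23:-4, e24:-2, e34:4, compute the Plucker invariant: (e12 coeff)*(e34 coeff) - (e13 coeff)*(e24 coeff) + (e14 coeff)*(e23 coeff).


Plucker relation: af - be + cd
a*f = (-4)*4 = -16
b*e = (-1)*(-2) = 2
c*d = (-3)*(-4) = 12
af - be + cd = -16 - 2 + 12
= -6


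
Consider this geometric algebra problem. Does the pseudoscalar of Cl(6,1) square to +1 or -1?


The pseudoscalar I = e1...e_n (product of all n generators) of Cl(p,q) satisfies I^2 = (-1)^(q + n(n-1)/2).
p = 6, q = 1, n = p + q = 7
n(n-1)/2 = 7 * 6 / 2 = 21
Exponent = q + n(n-1)/2 = 1 + 21 = 22
I^2 = (-1)^22 = +1


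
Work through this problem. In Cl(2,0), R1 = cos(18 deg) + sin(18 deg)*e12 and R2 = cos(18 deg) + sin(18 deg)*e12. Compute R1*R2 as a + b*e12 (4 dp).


Same-plane rotors commute and their half-angles add:
R1*R2 = cos(a1 + a2) + sin(a1 + a2)*e12.
a1 + a2 = 18 + 18 = 36 deg
cos(36 deg) = 0.8090
sin(36 deg) = 0.5878
R1*R2 = 0.8090 + 0.5878*e12


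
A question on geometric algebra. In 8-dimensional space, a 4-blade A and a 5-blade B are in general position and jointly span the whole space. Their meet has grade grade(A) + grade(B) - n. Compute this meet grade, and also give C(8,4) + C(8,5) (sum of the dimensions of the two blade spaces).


Meet grade = grade(A) + grade(B) - n
= 4 + 5 - 8 = 1
C(8,4) = 70
C(8,5) = 56
dim_A + dim_B = 70 + 56 = 126


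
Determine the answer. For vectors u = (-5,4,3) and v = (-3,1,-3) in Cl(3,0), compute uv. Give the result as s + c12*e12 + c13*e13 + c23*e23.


In Cl(3,0): e_i^2 = 1, e_ie_j = -e_je_i for i != j.
Scalar part = u . v = (-5)*(-3) + 4*1 + 3*(-3)
= 15 + 4 + (-9) = 10
e12 coeff = (-5)*1 - 4*(-3) = -5 - (-12) = 7
e13 coeff = (-5)*(-3) - 3*(-3) = 15 - (-9) = 24
e23 coeff = 4*(-3) - 3*1 = -12 - 3 = -15
uv = 10 + 7*e12 + 24*e13 - 15*e23


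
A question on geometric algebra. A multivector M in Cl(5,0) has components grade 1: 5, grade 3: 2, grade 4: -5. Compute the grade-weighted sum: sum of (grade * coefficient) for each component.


Grade-weighted sum = sum of grade_k * coefficient_k
1*5 = 5
3*2 = 6
4*(-5) = -20
Total = 5 + 6 + (-20) = -9


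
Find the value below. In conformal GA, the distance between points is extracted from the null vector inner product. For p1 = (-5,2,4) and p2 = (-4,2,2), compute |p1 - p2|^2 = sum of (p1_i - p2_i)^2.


p1 - p2 = (-1, 0, 2)
|p1 - p2|^2 = (-1)^2 + 0^2 + 2^2
= 1 + 0 + 4
= 5


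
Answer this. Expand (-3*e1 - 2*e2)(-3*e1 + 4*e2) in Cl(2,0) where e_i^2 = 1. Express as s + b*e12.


Expand: (-3*e1 - 2*e2)(-3*e1 + 4*e2)
= (-3)*(-3)*e1e1 + (-3)*4*e1e2 + (-2)*(-3)*e2e1 + (-2)*4*e2e2
Using e1^2 = e2^2 = 1, e2e1 = -e1e2:
Scalar part s = (-3)*(-3) + (-2)*4 = 9 + (-8) = 1
Bivector part b = (-3)*4 - (-2)*(-3) = -12 - 6 = -18
uv = 1 - 18*e12


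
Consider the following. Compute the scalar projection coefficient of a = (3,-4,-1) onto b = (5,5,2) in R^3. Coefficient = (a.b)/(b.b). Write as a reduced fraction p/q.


Projection coefficient = (a . b) / (b . b)
a . b = 3*5 + (-4)*5 + (-1)*2
= 15 + (-20) + (-2) = -7
b . b = 5^2 + 5^2 + 2^2
= 25 + 25 + 4 = 54
Coefficient = -7/54
In lowest terms: -7/54


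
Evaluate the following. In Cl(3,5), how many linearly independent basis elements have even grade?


Even subalgebra dimension = 2^(n-1)
n = 3 + 5 = 8
2^(8 - 1) = 2^7 = 128
Verification: sum of C(8,k) for even k = 1 + 28 + 70 + 28 + 1 = 128
Result = 128


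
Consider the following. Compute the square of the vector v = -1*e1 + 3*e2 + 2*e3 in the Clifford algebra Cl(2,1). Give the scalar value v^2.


v^2 = sum of c_i^2 * e_i^2
Positive signature terms (e_i^2 = +1): (-1)^2 + 3^2 = 10
Negative signature terms (e_j^2 = -1): 2^2 = 4
v^2 = 10 - 4 = 6


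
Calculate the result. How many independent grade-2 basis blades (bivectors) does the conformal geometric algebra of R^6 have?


The conformal model of R^6 uses Cl(7,1) with m = 6 + 2 = 8 generators.
Number of grade-2 blades = C(m, 2) = C(8, 2)
= 8*7/2 = 28


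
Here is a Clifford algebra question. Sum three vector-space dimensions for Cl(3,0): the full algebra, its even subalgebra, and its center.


n = 3 + 0 = 3
Total dim = 2^3 = 8
Even subalgebra dim = 2^2 = 4
n is odd, so center dim = 2
Sum = 8 + 4 + 2 = 14


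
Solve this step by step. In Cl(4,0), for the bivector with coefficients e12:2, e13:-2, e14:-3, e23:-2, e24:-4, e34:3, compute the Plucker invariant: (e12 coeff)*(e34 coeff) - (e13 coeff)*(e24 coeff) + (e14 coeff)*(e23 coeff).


Plucker relation: af - be + cd
a*f = 2*3 = 6
b*e = (-2)*(-4) = 8
c*d = (-3)*(-2) = 6
af - be + cd = 6 - 8 + 6
= 4


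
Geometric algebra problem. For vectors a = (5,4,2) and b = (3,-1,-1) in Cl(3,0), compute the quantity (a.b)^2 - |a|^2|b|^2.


a . b = 5*3 + 4*(-1) + 2*(-1)
= 15 + (-4) + (-2) = 9
|a|^2 = 5^2 + 4^2 + 2^2 = 45
|b|^2 = 3^2 + (-1)^2 + (-1)^2 = 11
(a.b)^2 = 9^2 = 81
|a|^2 * |b|^2 = 45 * 11 = 495
Result = 81 - 495 = -414


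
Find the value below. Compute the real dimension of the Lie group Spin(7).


Spin(n) double-covers SO(n); both have Lie algebra so(n) of dimension n(n-1)/2.
n = 7
n(n-1) = 7 * 6 = 42
dim Spin(7) = 42/2 = 21


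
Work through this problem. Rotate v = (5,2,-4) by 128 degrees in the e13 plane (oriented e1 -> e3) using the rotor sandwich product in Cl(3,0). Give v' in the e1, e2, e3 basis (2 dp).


Rotor R = cos(64deg) - sin(64deg)*e13
Rotation angle theta = 2 * 64 = 128 degrees in the e13 plane (e1 -> e3).
The component perpendicular to the plane (e2) is invariant: v'_2 = v2 = 2.00
cos(128deg) = -0.6157, sin(128deg) = 0.7880
v'_1 = v1*cos(theta) - v3*sin(theta) = 5*(-0.6157) - (-4)*0.7880 = 0.07
v'_3 = v1*sin(theta) + v3*cos(theta) = 5*0.7880 + (-4)*(-0.6157) = 6.40
v' = 0.07*e1 + 2.00*e2 + 6.40*e3


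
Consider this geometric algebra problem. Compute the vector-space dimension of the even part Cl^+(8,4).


Even subalgebra dimension = 2^(n-1)
n = 8 + 4 = 12
2^(12 - 1) = 2^11 = 2048
Verification: sum of C(12,k) for even k = 1 + 66 + 495 + 924 + 495 + 66 + 1 = 2048
Result = 2048


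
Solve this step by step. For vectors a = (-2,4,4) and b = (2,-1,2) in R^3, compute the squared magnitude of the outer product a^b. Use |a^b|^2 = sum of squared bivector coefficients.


a wedge b = (a1*b2 - a2*b1)*e12 + (a1*b3 - a3*b1)*e13 + (a2*b3 - a3*b2)*e23
e12 coeff: (-2)*(-1) - 4*2 = 2 - 8 = -6
e13 coeff: (-2)*2 - 4*2 = -4 - 8 = -12
e23 coeff: 4*2 - 4*(-1) = 8 - (-4) = 12
|a wedge b|^2 = (-6)^2 + (-12)^2 + 12^2
= 36 + 144 + 144
= 324


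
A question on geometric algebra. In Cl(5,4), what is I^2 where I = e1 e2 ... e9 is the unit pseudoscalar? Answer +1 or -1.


The pseudoscalar I = e1...e_n (product of all n generators) of Cl(p,q) satisfies I^2 = (-1)^(q + n(n-1)/2).
p = 5, q = 4, n = p + q = 9
n(n-1)/2 = 9 * 8 / 2 = 36
Exponent = q + n(n-1)/2 = 4 + 36 = 40
I^2 = (-1)^40 = +1


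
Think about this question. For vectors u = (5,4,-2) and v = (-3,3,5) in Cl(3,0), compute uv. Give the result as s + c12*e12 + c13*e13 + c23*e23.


In Cl(3,0): e_i^2 = 1, e_ie_j = -e_je_i for i != j.
Scalar part = u . v = 5*(-3) + 4*3 + (-2)*5
= -15 + 12 + (-10) = -13
e12 coeff = 5*3 - 4*(-3) = 15 - (-12) = 27
e13 coeff = 5*5 - (-2)*(-3) = 25 - 6 = 19
e23 coeff = 4*5 - (-2)*3 = 20 - (-6) = 26
uv = -13 + 27*e12 + 19*e13 + 26*e23


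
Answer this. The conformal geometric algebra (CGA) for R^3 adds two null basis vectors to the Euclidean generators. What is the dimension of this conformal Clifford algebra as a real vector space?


The conformal model of R^3 uses Cl(4,1): the 3 Euclidean generators plus two extra orthogonal generators e+ (e+^2 = +1) and e- (e-^2 = -1), from which the null vectors e0, einf are built.
Number of generators m = 3 + 2 = 5.
dim Cl(p,q) = 2^m = 2^5 = 32


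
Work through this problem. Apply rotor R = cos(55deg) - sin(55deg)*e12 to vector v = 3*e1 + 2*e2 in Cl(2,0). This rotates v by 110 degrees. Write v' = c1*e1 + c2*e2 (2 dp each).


Rotor R = cos(55deg) - sin(55deg)*e12
Rotation angle theta = 2 * 55 = 110 degrees
v' = R*v*~R rotates v by theta.
cos(110deg) = -0.3420, sin(110deg) = 0.9397
v'_1 = 3*cos(110deg) - 2*sin(110deg)
= 3*(-0.3420) - 2*0.9397
= -2.91
v'_2 = 3*sin(110deg) + 2*cos(110deg)
= 3*0.9397 + 2*(-0.3420)
= 2.14
v' = -2.91*e1 + 2.14*e2


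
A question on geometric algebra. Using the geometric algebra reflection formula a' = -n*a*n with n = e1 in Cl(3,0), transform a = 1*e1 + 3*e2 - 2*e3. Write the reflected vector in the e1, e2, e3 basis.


Reflection formula: a' = -n*a*n, with n = e1 (unit vector, n^2 = 1).
For reflection through hyperplane perp to e1:
The component along e1 flips sign, others stay.
a = (1, 3, -2)
a' = (-1, 3, -2)
a' = -1*e1 + 3*e2 - 2*e3


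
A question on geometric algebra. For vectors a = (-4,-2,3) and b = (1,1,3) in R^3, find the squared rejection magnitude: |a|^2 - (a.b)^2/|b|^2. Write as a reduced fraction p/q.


|a|^2 = (-4)^2 + (-2)^2 + 3^2 = 29
|b|^2 = 1^2 + 1^2 + 3^2 = 11
a . b = (-4)*1 + (-2)*1 + 3*3 = 3
(a.b)^2 = 3^2 = 9
|rej|^2 = 29 - 9/11
= (319 - 9)/11
= 310/11
In lowest terms: 310/11


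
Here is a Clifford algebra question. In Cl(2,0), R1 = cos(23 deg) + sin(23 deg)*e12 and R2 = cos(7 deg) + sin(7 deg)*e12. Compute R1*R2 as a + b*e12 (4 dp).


Same-plane rotors commute and their half-angles add:
R1*R2 = cos(a1 + a2) + sin(a1 + a2)*e12.
a1 + a2 = 23 + 7 = 30 deg
cos(30 deg) = 0.8660
sin(30 deg) = 0.5000
R1*R2 = 0.8660 + 0.5000*e12


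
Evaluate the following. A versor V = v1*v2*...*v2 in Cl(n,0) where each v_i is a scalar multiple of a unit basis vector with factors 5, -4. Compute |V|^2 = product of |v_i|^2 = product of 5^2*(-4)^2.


Each vector v_i has |v_i|^2 = s_i^2
Squared scales: 5^2 = 25, (-4)^2 = 16
|V|^2 = 25 * 16
= 400


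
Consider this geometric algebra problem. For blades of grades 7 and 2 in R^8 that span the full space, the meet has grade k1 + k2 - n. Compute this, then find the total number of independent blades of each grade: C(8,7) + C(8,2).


Meet grade = grade(A) + grade(B) - n
= 7 + 2 - 8 = 1
C(8,7) = 8
C(8,2) = 28
dim_A + dim_B = 8 + 28 = 36


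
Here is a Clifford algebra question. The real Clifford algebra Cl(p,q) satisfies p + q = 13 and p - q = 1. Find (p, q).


We need p + q = 13 and p - q = 1.
Adding: 2p = 13 + 1 = 14, so p = 7.
Then q = 13 - 7 = 6.
(p, q) = (7, 6)


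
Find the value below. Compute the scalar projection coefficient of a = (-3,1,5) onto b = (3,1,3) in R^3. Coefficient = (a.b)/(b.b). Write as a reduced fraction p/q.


Projection coefficient = (a . b) / (b . b)
a . b = (-3)*3 + 1*1 + 5*3
= -9 + 1 + 15 = 7
b . b = 3^2 + 1^2 + 3^2
= 9 + 1 + 9 = 19
Coefficient = 7/19
In lowest terms: 7/19


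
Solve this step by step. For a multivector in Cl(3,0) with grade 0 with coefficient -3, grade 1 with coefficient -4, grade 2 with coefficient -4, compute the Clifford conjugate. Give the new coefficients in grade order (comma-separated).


Clifford conjugate sign for grade k: (-1)^(k(k+1)/2)
Grade 0: (-1)^(0*1/2) = (-1)^0 = 1, coeff -3 -> -3
Grade 1: (-1)^(1*2/2) = (-1)^1 = -1, coeff -4 -> 4
Grade 2: (-1)^(2*3/2) = (-1)^3 = -1, coeff -4 -> 4
Conjugated coefficients: -3, 4, 4


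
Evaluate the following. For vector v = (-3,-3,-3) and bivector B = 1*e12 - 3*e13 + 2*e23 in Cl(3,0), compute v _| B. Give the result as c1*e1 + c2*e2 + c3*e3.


Left contraction v _| B = <vB>_1 (grade-1 part of the geometric product vB).
Using e1_|e12 = e2, e2_|e12 = -e1, e1_|e13 = e3, e3_|e13 = -e1, e2_|e23 = e3, e3_|e23 = -e2:
e1 coeff: -v2*b12 - v3*b13 = -(-3)*(1) - (-3)*(-3) = -6
e2 coeff: v1*b12 - v3*b23 = (-3)*(1) - (-3)*(2) = 3
e3 coeff: v1*b13 + v2*b23 = (-3)*(-3) + (-3)*(2) = 3
v _| B = -6*e1 + 3*e2 + 3*e3


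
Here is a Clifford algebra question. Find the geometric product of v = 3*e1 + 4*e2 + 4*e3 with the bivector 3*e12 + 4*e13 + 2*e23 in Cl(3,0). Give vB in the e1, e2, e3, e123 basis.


vB has grade-1 (vector) and grade-3 (trivector) parts: vB = (v _| B) + (v ^ B).
Vector part <vB>_1:
  e1: -v2*b12 - v3*b13 = -(4)*(3) - (4)*(4) = -28
  e2: v1*b12 - v3*b23 = (3)*(3) - (4)*(2) = 1
  e3: v1*b13 + v2*b23 = (3)*(4) + (4)*(2) = 20
Trivector part <vB>_3:
  e123: v1*b23 - v2*b13 + v3*b12 = (3)*(2) - (4)*(4) + (4)*(3) = 2
vB = -28*e1 + 1*e2 + 20*e3 + 2*e123


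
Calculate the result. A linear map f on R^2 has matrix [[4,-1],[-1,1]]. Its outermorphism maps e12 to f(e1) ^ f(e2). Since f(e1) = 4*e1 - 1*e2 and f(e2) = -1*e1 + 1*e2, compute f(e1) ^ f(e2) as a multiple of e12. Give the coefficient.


The outermorphism of a linear map f sends e1^e2 to f(e1)^f(e2).
f(e1) = 4*e1 - 1*e2
f(e2) = -1*e1 + 1*e2
f(e1) ^ f(e2) = (4*e1 - 1*e2) ^ (-1*e1 + 1*e2)
= 4*1*e12 + (-1)*(-1)*e21
= (4 - 1)*e12
= 3*e12
Coefficient = 3


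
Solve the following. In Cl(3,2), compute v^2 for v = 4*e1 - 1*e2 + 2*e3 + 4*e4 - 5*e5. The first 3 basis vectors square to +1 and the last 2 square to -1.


v^2 = sum of c_i^2 * e_i^2
Positive signature terms (e_i^2 = +1): 4^2 + (-1)^2 + 2^2 = 21
Negative signature terms (e_j^2 = -1): 4^2 + (-5)^2 = 41
v^2 = 21 - 41 = -20


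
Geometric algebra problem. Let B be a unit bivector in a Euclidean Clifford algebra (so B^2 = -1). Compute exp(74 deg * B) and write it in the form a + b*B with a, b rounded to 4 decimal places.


For a unit bivector B with B^2 = -1, the exponential series gives
e^(theta*B) = cos(theta) + sin(theta)*B (the GA analogue of Euler's formula).
theta = 74 degrees = 1.291544 rad
cos(74 deg) = 0.2756
sin(74 deg) = 0.9613
exp(theta*B) = 0.2756 + 0.9613*B


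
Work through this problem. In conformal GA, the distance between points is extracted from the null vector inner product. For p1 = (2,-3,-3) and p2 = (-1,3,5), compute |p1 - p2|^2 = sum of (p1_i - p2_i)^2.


p1 - p2 = (3, -6, -8)
|p1 - p2|^2 = 3^2 + (-6)^2 + (-8)^2
= 9 + 36 + 64
= 109


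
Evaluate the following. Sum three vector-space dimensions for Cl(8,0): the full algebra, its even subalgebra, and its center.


n = 8 + 0 = 8
Total dim = 2^8 = 256
Even subalgebra dim = 2^7 = 128
n is even, so center dim = 1
Sum = 256 + 128 + 1 = 385


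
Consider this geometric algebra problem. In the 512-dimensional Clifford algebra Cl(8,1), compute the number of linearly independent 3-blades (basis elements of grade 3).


Number of grade-k basis blades in Cl(p,q) with n = p + q is C(n, k).
n = 8 + 1 = 9
C(9, 3) = 9! / (3! * 6!)
= 362880 / (6 * 720)
= 84


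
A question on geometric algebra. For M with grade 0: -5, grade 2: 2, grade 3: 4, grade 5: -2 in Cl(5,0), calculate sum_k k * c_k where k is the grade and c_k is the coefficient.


Grade-weighted sum = sum of grade_k * coefficient_k
0*(-5) = 0
2*2 = 4
3*4 = 12
5*(-2) = -10
Total = 0 + 4 + 12 + (-10) = 6


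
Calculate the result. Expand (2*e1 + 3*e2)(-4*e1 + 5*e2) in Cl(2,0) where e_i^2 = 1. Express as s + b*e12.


Expand: (2*e1 + 3*e2)(-4*e1 + 5*e2)
= 2*(-4)*e1e1 + 2*5*e1e2 + 3*(-4)*e2e1 + 3*5*e2e2
Using e1^2 = e2^2 = 1, e2e1 = -e1e2:
Scalar part s = 2*(-4) + 3*5 = -8 + 15 = 7
Bivector part b = 2*5 - 3*(-4) = 10 - (-12) = 22
uv = 7 + 22*e12


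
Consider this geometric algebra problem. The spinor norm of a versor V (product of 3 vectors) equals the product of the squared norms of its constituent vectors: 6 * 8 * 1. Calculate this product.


Spinor norm N(V) = |v1|^2 * |v2|^2 * ... * |v3|^2
= 6 * 8 * 1
Running product: 6, 48, 48
N(V) = 48


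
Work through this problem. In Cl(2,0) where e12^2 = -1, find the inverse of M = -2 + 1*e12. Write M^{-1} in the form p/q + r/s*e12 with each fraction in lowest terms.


M = -2 + 1*e12, where e12^2 = -1.
Since M commutes with its reverse ~M = a - b*e12, M * ~M = a^2 - b^2*e12^2 = a^2 + b^2.
So M^{-1} = ~M / (a^2 + b^2) = (a - b*e12)/(a^2 + b^2).
a^2 + b^2 = 4 + 1 = 5
Scalar part = -2/5 = -2/5
Bivector coeff = -1/5 = -1/5
M^{-1} = -2/5 - 1/5*e12


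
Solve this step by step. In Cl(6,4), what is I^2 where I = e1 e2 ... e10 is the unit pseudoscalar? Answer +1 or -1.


The pseudoscalar I = e1...e_n (product of all n generators) of Cl(p,q) satisfies I^2 = (-1)^(q + n(n-1)/2).
p = 6, q = 4, n = p + q = 10
n(n-1)/2 = 10 * 9 / 2 = 45
Exponent = q + n(n-1)/2 = 4 + 45 = 49
I^2 = (-1)^49 = -1


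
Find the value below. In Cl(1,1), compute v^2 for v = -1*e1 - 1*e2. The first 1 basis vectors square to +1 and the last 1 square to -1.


v^2 = sum of c_i^2 * e_i^2
Positive signature terms (e_i^2 = +1): (-1)^2 = 1
Negative signature terms (e_j^2 = -1): (-1)^2 = 1
v^2 = 1 - 1 = 0


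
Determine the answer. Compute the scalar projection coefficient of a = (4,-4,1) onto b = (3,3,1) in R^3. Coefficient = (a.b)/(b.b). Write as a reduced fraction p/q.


Projection coefficient = (a . b) / (b . b)
a . b = 4*3 + (-4)*3 + 1*1
= 12 + (-12) + 1 = 1
b . b = 3^2 + 3^2 + 1^2
= 9 + 9 + 1 = 19
Coefficient = 1/19
In lowest terms: 1/19


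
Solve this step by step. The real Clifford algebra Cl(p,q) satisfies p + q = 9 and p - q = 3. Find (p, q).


We need p + q = 9 and p - q = 3.
Adding: 2p = 9 + 3 = 12, so p = 6.
Then q = 9 - 6 = 3.
(p, q) = (6, 3)


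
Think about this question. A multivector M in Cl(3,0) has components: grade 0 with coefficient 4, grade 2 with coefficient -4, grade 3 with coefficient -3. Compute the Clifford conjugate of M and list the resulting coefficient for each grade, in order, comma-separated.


Clifford conjugate sign for grade k: (-1)^(k(k+1)/2)
Grade 0: (-1)^(0*1/2) = (-1)^0 = 1, coeff 4 -> 4
Grade 2: (-1)^(2*3/2) = (-1)^3 = -1, coeff -4 -> 4
Grade 3: (-1)^(3*4/2) = (-1)^6 = 1, coeff -3 -> -3
Conjugated coefficients: 4, 4, -3


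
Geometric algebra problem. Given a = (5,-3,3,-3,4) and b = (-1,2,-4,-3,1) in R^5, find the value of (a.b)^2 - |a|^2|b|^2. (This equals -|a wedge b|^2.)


a . b = 5*(-1) + (-3)*2 + 3*(-4) + (-3)*(-3) + 4*1
= -5 + (-6) + (-12) + 9 + 4 = -10
|a|^2 = 5^2 + (-3)^2 + 3^2 + (-3)^2 + 4^2 = 68
|b|^2 = (-1)^2 + 2^2 + (-4)^2 + (-3)^2 + 1^2 = 31
(a.b)^2 = (-10)^2 = 100
|a|^2 * |b|^2 = 68 * 31 = 2108
Result = 100 - 2108 = -2008


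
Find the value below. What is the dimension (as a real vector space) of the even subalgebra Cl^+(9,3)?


Even subalgebra dimension = 2^(n-1)
n = 9 + 3 = 12
2^(12 - 1) = 2^11 = 2048
Verification: sum of C(12,k) for even k = 1 + 66 + 495 + 924 + 495 + 66 + 1 = 2048
Result = 2048


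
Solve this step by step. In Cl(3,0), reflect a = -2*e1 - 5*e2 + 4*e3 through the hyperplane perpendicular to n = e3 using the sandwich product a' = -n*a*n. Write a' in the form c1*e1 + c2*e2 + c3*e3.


Reflection formula: a' = -n*a*n, with n = e3 (unit vector, n^2 = 1).
For reflection through hyperplane perp to e3:
The component along e3 flips sign, others stay.
a = (-2, -5, 4)
a' = (-2, -5, -4)
a' = -2*e1 - 5*e2 - 4*e3


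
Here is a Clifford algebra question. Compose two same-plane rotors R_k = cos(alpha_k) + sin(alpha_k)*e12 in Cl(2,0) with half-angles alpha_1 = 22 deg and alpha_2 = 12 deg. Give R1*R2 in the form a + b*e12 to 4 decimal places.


Same-plane rotors commute and their half-angles add:
R1*R2 = cos(a1 + a2) + sin(a1 + a2)*e12.
a1 + a2 = 22 + 12 = 34 deg
cos(34 deg) = 0.8290
sin(34 deg) = 0.5592
R1*R2 = 0.8290 + 0.5592*e12


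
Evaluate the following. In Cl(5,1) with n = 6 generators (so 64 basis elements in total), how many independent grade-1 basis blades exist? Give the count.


Number of grade-k basis blades in Cl(p,q) with n = p + q is C(n, k).
n = 5 + 1 = 6
C(6, 1) = 6! / (1! * 5!)
= 720 / (1 * 120)
= 6


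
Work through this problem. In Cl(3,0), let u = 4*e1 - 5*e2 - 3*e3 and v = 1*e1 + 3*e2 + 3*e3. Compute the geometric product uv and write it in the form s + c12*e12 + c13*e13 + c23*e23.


In Cl(3,0): e_i^2 = 1, e_ie_j = -e_je_i for i != j.
Scalar part = u . v = 4*1 + (-5)*3 + (-3)*3
= 4 + (-15) + (-9) = -20
e12 coeff = 4*3 - (-5)*1 = 12 - (-5) = 17
e13 coeff = 4*3 - (-3)*1 = 12 - (-3) = 15
e23 coeff = (-5)*3 - (-3)*3 = -15 - (-9) = -6
uv = -20 + 17*e12 + 15*e13 - 6*e23


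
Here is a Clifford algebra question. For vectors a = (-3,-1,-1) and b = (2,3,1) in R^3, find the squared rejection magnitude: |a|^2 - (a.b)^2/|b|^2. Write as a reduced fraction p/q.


|a|^2 = (-3)^2 + (-1)^2 + (-1)^2 = 11
|b|^2 = 2^2 + 3^2 + 1^2 = 14
a . b = (-3)*2 + (-1)*3 + (-1)*1 = -10
(a.b)^2 = (-10)^2 = 100
|rej|^2 = 11 - 100/14
= (154 - 100)/14
= 54/14
In lowest terms: 27/7


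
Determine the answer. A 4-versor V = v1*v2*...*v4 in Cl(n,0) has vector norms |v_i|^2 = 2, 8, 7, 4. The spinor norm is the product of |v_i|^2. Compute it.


Spinor norm N(V) = |v1|^2 * |v2|^2 * ... * |v4|^2
= 2 * 8 * 7 * 4
Running product: 2, 16, 112, 448
N(V) = 448


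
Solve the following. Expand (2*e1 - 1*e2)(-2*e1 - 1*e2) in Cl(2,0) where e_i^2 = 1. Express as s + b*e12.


Expand: (2*e1 - 1*e2)(-2*e1 - 1*e2)
= 2*(-2)*e1e1 + 2*(-1)*e1e2 + (-1)*(-2)*e2e1 + (-1)*(-1)*e2e2
Using e1^2 = e2^2 = 1, e2e1 = -e1e2:
Scalar part s = 2*(-2) + (-1)*(-1) = -4 + 1 = -3
Bivector part b = 2*(-1) - (-1)*(-2) = -2 - 2 = -4
uv = -3 - 4*e12


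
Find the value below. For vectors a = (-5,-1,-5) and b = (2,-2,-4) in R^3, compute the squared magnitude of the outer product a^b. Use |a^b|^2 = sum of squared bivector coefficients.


a wedge b = (a1*b2 - a2*b1)*e12 + (a1*b3 - a3*b1)*e13 + (a2*b3 - a3*b2)*e23
e12 coeff: (-5)*(-2) - (-1)*2 = 10 - (-2) = 12
e13 coeff: (-5)*(-4) - (-5)*2 = 20 - (-10) = 30
e23 coeff: (-1)*(-4) - (-5)*(-2) = 4 - 10 = -6
|a wedge b|^2 = 12^2 + 30^2 + (-6)^2
= 144 + 900 + 36
= 1080


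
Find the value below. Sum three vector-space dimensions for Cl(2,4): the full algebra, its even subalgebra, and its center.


n = 2 + 4 = 6
Total dim = 2^6 = 64
Even subalgebra dim = 2^5 = 32
n is even, so center dim = 1
Sum = 64 + 32 + 1 = 97


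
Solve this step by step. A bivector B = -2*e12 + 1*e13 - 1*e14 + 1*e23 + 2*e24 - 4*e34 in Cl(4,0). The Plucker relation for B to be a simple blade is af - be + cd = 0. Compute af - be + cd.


Plucker relation: af - be + cd
a*f = (-2)*(-4) = 8
b*e = 1*2 = 2
c*d = (-1)*1 = -1
af - be + cd = 8 - 2 + (-1)
= 5


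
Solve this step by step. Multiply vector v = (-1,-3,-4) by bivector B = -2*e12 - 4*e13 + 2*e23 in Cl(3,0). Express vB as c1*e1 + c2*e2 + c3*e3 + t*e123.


vB has grade-1 (vector) and grade-3 (trivector) parts: vB = (v _| B) + (v ^ B).
Vector part <vB>_1:
  e1: -v2*b12 - v3*b13 = -(-3)*(-2) - (-4)*(-4) = -22
  e2: v1*b12 - v3*b23 = (-1)*(-2) - (-4)*(2) = 10
  e3: v1*b13 + v2*b23 = (-1)*(-4) + (-3)*(2) = -2
Trivector part <vB>_3:
  e123: v1*b23 - v2*b13 + v3*b12 = (-1)*(2) - (-3)*(-4) + (-4)*(-2) = -6
vB = -22*e1 + 10*e2 - 2*e3 - 6*e123


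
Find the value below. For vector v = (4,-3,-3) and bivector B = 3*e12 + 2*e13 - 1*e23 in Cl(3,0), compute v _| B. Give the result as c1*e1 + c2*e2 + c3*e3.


Left contraction v _| B = <vB>_1 (grade-1 part of the geometric product vB).
Using e1_|e12 = e2, e2_|e12 = -e1, e1_|e13 = e3, e3_|e13 = -e1, e2_|e23 = e3, e3_|e23 = -e2:
e1 coeff: -v2*b12 - v3*b13 = -(-3)*(3) - (-3)*(2) = 15
e2 coeff: v1*b12 - v3*b23 = (4)*(3) - (-3)*(-1) = 9
e3 coeff: v1*b13 + v2*b23 = (4)*(2) + (-3)*(-1) = 11
v _| B = 15*e1 + 9*e2 + 11*e3


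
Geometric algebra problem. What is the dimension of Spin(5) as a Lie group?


Spin(n) double-covers SO(n); both have Lie algebra so(n) of dimension n(n-1)/2.
n = 5
n(n-1) = 5 * 4 = 20
dim Spin(5) = 20/2 = 10


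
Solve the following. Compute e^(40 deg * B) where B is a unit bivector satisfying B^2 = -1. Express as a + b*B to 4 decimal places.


For a unit bivector B with B^2 = -1, the exponential series gives
e^(theta*B) = cos(theta) + sin(theta)*B (the GA analogue of Euler's formula).
theta = 40 degrees = 0.698132 rad
cos(40 deg) = 0.7660
sin(40 deg) = 0.6428
exp(theta*B) = 0.7660 + 0.6428*B


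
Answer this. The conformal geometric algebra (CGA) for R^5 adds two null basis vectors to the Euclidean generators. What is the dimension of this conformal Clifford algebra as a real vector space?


The conformal model of R^5 uses Cl(6,1): the 5 Euclidean generators plus two extra orthogonal generators e+ (e+^2 = +1) and e- (e-^2 = -1), from which the null vectors e0, einf are built.
Number of generators m = 5 + 2 = 7.
dim Cl(p,q) = 2^m = 2^7 = 128


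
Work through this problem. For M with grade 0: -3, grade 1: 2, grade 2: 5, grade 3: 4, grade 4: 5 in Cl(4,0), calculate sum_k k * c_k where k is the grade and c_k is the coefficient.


Grade-weighted sum = sum of grade_k * coefficient_k
0*(-3) = 0
1*2 = 2
2*5 = 10
3*4 = 12
4*5 = 20
Total = 0 + 2 + 10 + 12 + 20 = 44


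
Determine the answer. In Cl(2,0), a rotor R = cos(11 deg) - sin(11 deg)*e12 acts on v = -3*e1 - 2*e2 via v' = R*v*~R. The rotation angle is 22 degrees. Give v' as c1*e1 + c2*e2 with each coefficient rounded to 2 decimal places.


Rotor R = cos(11deg) - sin(11deg)*e12
Rotation angle theta = 2 * 11 = 22 degrees
v' = R*v*~R rotates v by theta.
cos(22deg) = 0.9272, sin(22deg) = 0.3746
v'_1 = -3*cos(22deg) - (-2)*sin(22deg)
= -3*0.9272 - (-2)*0.3746
= -2.03
v'_2 = -3*sin(22deg) + (-2)*cos(22deg)
= -3*0.3746 + (-2)*0.9272
= -2.98
v' = -2.03*e1 - 2.98*e2


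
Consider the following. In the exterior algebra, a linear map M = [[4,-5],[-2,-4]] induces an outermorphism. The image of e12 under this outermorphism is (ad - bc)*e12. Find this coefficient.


The outermorphism of a linear map f sends e1^e2 to f(e1)^f(e2).
f(e1) = 4*e1 - 2*e2
f(e2) = -5*e1 - 4*e2
f(e1) ^ f(e2) = (4*e1 - 2*e2) ^ (-5*e1 - 4*e2)
= 4*(-4)*e12 + (-2)*(-5)*e21
= (-16 - 10)*e12
= -26*e12
Coefficient = -26


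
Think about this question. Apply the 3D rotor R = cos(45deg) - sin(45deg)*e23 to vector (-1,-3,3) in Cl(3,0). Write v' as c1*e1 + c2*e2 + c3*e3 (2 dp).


Rotor R = cos(45deg) - sin(45deg)*e23
Rotation angle theta = 2 * 45 = 90 degrees in the e23 plane (e2 -> e3).
The component perpendicular to the plane (e1) is invariant: v'_1 = v1 = -1.00
cos(90deg) = 0.0000, sin(90deg) = 1.0000
v'_2 = v2*cos(theta) - v3*sin(theta) = -3*0.0000 - 3*1.0000 = -3.00
v'_3 = v2*sin(theta) + v3*cos(theta) = -3*1.0000 + 3*0.0000 = -3.00
v' = -1.00*e1 - 3.00*e2 - 3.00*e3


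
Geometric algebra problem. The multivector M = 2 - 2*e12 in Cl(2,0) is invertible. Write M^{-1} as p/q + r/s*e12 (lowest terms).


M = 2 - 2*e12, where e12^2 = -1.
Since M commutes with its reverse ~M = a - b*e12, M * ~M = a^2 - b^2*e12^2 = a^2 + b^2.
So M^{-1} = ~M / (a^2 + b^2) = (a - b*e12)/(a^2 + b^2).
a^2 + b^2 = 4 + 4 = 8
Scalar part = 2/8 = 1/4
Bivector coeff = 2/8 = 1/4
M^{-1} = 1/4 + 1/4*e12


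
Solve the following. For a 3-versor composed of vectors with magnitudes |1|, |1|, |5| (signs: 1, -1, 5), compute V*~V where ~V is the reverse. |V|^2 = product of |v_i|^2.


Each vector v_i has |v_i|^2 = s_i^2
Squared scales: 1^2 = 1, (-1)^2 = 1, 5^2 = 25
|V|^2 = 1 * 1 * 25
= 25


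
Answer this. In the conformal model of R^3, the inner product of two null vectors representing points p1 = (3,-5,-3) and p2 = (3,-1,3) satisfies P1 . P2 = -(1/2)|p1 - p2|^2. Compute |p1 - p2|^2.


p1 - p2 = (0, -4, -6)
|p1 - p2|^2 = 0^2 + (-4)^2 + (-6)^2
= 0 + 16 + 36
= 52


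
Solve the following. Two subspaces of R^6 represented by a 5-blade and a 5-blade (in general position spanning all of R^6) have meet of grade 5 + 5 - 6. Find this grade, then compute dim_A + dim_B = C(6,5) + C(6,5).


Meet grade = grade(A) + grade(B) - n
= 5 + 5 - 6 = 4
C(6,5) = 6
C(6,5) = 6
dim_A + dim_B = 6 + 6 = 12


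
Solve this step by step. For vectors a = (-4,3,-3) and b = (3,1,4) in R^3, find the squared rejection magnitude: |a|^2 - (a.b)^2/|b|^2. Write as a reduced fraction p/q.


|a|^2 = (-4)^2 + 3^2 + (-3)^2 = 34
|b|^2 = 3^2 + 1^2 + 4^2 = 26
a . b = (-4)*3 + 3*1 + (-3)*4 = -21
(a.b)^2 = (-21)^2 = 441
|rej|^2 = 34 - 441/26
= (884 - 441)/26
= 443/26
In lowest terms: 443/26


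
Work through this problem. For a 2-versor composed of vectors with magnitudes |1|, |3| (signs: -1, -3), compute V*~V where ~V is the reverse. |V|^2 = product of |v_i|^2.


Each vector v_i has |v_i|^2 = s_i^2
Squared scales: (-1)^2 = 1, (-3)^2 = 9
|V|^2 = 1 * 9
= 9


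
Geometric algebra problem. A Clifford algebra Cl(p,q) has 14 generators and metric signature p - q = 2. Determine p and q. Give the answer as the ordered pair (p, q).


We need p + q = 14 and p - q = 2.
Adding: 2p = 14 + 2 = 16, so p = 8.
Then q = 14 - 8 = 6.
(p, q) = (8, 6)


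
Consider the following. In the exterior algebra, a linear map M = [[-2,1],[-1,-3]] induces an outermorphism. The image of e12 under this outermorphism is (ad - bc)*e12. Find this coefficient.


The outermorphism of a linear map f sends e1^e2 to f(e1)^f(e2).
f(e1) = -2*e1 - 1*e2
f(e2) = 1*e1 - 3*e2
f(e1) ^ f(e2) = (-2*e1 - 1*e2) ^ (1*e1 - 3*e2)
= (-2)*(-3)*e12 + (-1)*1*e21
= (6 - (-1))*e12
= 7*e12
Coefficient = 7


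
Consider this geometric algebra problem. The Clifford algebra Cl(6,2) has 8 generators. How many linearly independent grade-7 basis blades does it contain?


Number of grade-k basis blades in Cl(p,q) with n = p + q is C(n, k).
n = 6 + 2 = 8
C(8, 7) = 8! / (7! * 1!)
= 40320 / (5040 * 1)
= 8


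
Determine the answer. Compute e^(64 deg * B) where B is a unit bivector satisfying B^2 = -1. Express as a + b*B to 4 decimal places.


For a unit bivector B with B^2 = -1, the exponential series gives
e^(theta*B) = cos(theta) + sin(theta)*B (the GA analogue of Euler's formula).
theta = 64 degrees = 1.117011 rad
cos(64 deg) = 0.4384
sin(64 deg) = 0.8988
exp(theta*B) = 0.4384 + 0.8988*B


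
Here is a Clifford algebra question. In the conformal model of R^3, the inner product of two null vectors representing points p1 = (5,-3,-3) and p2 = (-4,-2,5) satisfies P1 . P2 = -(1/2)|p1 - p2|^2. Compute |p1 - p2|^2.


p1 - p2 = (9, -1, -8)
|p1 - p2|^2 = 9^2 + (-1)^2 + (-8)^2
= 81 + 1 + 64
= 146


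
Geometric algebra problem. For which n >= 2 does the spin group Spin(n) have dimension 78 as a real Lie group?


dim Spin(n) = dim so(n) = n(n-1)/2.
Solve n(n-1)/2 = 78, i.e. n^2 - n - 156 = 0.
Discriminant = 1 + 8*78 = 625
n = (1 + sqrt(625))/2 = (1 + 25)/2 = 13


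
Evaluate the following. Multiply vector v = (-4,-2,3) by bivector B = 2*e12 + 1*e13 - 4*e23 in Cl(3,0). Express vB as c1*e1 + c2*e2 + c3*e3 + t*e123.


vB has grade-1 (vector) and grade-3 (trivector) parts: vB = (v _| B) + (v ^ B).
Vector part <vB>_1:
  e1: -v2*b12 - v3*b13 = -(-2)*(2) - (3)*(1) = 1
  e2: v1*b12 - v3*b23 = (-4)*(2) - (3)*(-4) = 4
  e3: v1*b13 + v2*b23 = (-4)*(1) + (-2)*(-4) = 4
Trivector part <vB>_3:
  e123: v1*b23 - v2*b13 + v3*b12 = (-4)*(-4) - (-2)*(1) + (3)*(2) = 24
vB = 1*e1 + 4*e2 + 4*e3 + 24*e123


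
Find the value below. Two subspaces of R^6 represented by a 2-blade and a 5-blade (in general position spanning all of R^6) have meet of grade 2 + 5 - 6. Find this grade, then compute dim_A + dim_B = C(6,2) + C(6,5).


Meet grade = grade(A) + grade(B) - n
= 2 + 5 - 6 = 1
C(6,2) = 15
C(6,5) = 6
dim_A + dim_B = 15 + 6 = 21


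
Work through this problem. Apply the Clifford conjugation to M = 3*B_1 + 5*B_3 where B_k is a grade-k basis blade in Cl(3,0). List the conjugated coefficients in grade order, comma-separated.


Clifford conjugate sign for grade k: (-1)^(k(k+1)/2)
Grade 1: (-1)^(1*2/2) = (-1)^1 = -1, coeff 3 -> -3
Grade 3: (-1)^(3*4/2) = (-1)^6 = 1, coeff 5 -> 5
Conjugated coefficients: -3, 5


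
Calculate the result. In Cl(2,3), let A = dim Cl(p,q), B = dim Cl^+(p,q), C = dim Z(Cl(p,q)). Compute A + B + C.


n = 2 + 3 = 5
Total dim = 2^5 = 32
Even subalgebra dim = 2^4 = 16
n is odd, so center dim = 2
Sum = 32 + 16 + 2 = 50


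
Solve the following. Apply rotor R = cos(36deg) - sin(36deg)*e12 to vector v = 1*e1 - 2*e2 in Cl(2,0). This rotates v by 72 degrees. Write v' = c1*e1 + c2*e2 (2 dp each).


Rotor R = cos(36deg) - sin(36deg)*e12
Rotation angle theta = 2 * 36 = 72 degrees
v' = R*v*~R rotates v by theta.
cos(72deg) = 0.3090, sin(72deg) = 0.9511
v'_1 = 1*cos(72deg) - (-2)*sin(72deg)
= 1*0.3090 - (-2)*0.9511
= 2.21
v'_2 = 1*sin(72deg) + (-2)*cos(72deg)
= 1*0.9511 + (-2)*0.3090
= 0.33
v' = 2.21*e1 + 0.33*e2


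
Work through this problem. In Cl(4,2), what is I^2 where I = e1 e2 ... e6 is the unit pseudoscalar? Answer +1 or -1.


The pseudoscalar I = e1...e_n (product of all n generators) of Cl(p,q) satisfies I^2 = (-1)^(q + n(n-1)/2).
p = 4, q = 2, n = p + q = 6
n(n-1)/2 = 6 * 5 / 2 = 15
Exponent = q + n(n-1)/2 = 2 + 15 = 17
I^2 = (-1)^17 = -1


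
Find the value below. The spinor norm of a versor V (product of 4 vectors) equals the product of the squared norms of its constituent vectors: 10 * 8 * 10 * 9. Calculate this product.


Spinor norm N(V) = |v1|^2 * |v2|^2 * ... * |v4|^2
= 10 * 8 * 10 * 9
Running product: 10, 80, 800, 7200
N(V) = 7200


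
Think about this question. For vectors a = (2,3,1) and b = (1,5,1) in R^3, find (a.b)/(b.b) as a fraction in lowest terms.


Projection coefficient = (a . b) / (b . b)
a . b = 2*1 + 3*5 + 1*1
= 2 + 15 + 1 = 18
b . b = 1^2 + 5^2 + 1^2
= 1 + 25 + 1 = 27
Coefficient = 18/27
In lowest terms: 2/3


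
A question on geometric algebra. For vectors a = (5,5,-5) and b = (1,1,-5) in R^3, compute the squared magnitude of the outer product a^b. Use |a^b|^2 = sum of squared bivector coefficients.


a wedge b = (a1*b2 - a2*b1)*e12 + (a1*b3 - a3*b1)*e13 + (a2*b3 - a3*b2)*e23
e12 coeff: 5*1 - 5*1 = 5 - 5 = 0
e13 coeff: 5*(-5) - (-5)*1 = -25 - (-5) = -20
e23 coeff: 5*(-5) - (-5)*1 = -25 - (-5) = -20
|a wedge b|^2 = 0^2 + (-20)^2 + (-20)^2
= 0 + 400 + 400
= 800


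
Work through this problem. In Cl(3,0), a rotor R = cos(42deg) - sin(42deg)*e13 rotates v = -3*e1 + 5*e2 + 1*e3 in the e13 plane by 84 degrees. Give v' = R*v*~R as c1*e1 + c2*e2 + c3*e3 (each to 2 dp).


Rotor R = cos(42deg) - sin(42deg)*e13
Rotation angle theta = 2 * 42 = 84 degrees in the e13 plane (e1 -> e3).
The component perpendicular to the plane (e2) is invariant: v'_2 = v2 = 5.00
cos(84deg) = 0.1045, sin(84deg) = 0.9945
v'_1 = v1*cos(theta) - v3*sin(theta) = -3*0.1045 - 1*0.9945 = -1.31
v'_3 = v1*sin(theta) + v3*cos(theta) = -3*0.9945 + 1*0.1045 = -2.88
v' = -1.31*e1 + 5.00*e2 - 2.88*e3


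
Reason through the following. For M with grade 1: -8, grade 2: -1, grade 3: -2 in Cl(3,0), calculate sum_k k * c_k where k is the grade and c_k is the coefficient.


Grade-weighted sum = sum of grade_k * coefficient_k
1*(-8) = -8
2*(-1) = -2
3*(-2) = -6
Total = -8 + (-2) + (-6) = -16


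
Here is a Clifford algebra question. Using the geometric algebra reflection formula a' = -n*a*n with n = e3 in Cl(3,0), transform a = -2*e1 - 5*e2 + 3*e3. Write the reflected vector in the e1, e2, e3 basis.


Reflection formula: a' = -n*a*n, with n = e3 (unit vector, n^2 = 1).
For reflection through hyperplane perp to e3:
The component along e3 flips sign, others stay.
a = (-2, -5, 3)
a' = (-2, -5, -3)
a' = -2*e1 - 5*e2 - 3*e3


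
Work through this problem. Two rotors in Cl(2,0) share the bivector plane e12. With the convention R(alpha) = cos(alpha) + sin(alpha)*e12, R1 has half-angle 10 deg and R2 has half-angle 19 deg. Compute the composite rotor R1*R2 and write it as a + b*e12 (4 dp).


Same-plane rotors commute and their half-angles add:
R1*R2 = cos(a1 + a2) + sin(a1 + a2)*e12.
a1 + a2 = 10 + 19 = 29 deg
cos(29 deg) = 0.8746
sin(29 deg) = 0.4848
R1*R2 = 0.8746 + 0.4848*e12


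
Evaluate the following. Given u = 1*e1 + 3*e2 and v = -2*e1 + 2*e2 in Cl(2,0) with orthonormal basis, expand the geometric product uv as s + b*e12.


Expand: (1*e1 + 3*e2)(-2*e1 + 2*e2)
= 1*(-2)*e1e1 + 1*2*e1e2 + 3*(-2)*e2e1 + 3*2*e2e2
Using e1^2 = e2^2 = 1, e2e1 = -e1e2:
Scalar part s = 1*(-2) + 3*2 = -2 + 6 = 4
Bivector part b = 1*2 - 3*(-2) = 2 - (-6) = 8
uv = 4 + 8*e12


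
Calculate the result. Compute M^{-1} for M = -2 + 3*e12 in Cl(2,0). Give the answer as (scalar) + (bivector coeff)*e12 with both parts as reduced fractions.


M = -2 + 3*e12, where e12^2 = -1.
Since M commutes with its reverse ~M = a - b*e12, M * ~M = a^2 - b^2*e12^2 = a^2 + b^2.
So M^{-1} = ~M / (a^2 + b^2) = (a - b*e12)/(a^2 + b^2).
a^2 + b^2 = 4 + 9 = 13
Scalar part = -2/13 = -2/13
Bivector coeff = -3/13 = -3/13
M^{-1} = -2/13 - 3/13*e12


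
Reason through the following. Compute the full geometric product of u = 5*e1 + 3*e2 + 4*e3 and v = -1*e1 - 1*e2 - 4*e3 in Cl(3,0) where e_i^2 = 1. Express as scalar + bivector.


In Cl(3,0): e_i^2 = 1, e_ie_j = -e_je_i for i != j.
Scalar part = u . v = 5*(-1) + 3*(-1) + 4*(-4)
= -5 + (-3) + (-16) = -24
e12 coeff = 5*(-1) - 3*(-1) = -5 - (-3) = -2
e13 coeff = 5*(-4) - 4*(-1) = -20 - (-4) = -16
e23 coeff = 3*(-4) - 4*(-1) = -12 - (-4) = -8
uv = -24 - 2*e12 - 16*e13 - 8*e23


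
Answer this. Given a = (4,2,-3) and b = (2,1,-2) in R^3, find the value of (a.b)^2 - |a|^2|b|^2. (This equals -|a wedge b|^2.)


a . b = 4*2 + 2*1 + (-3)*(-2)
= 8 + 2 + 6 = 16
|a|^2 = 4^2 + 2^2 + (-3)^2 = 29
|b|^2 = 2^2 + 1^2 + (-2)^2 = 9
(a.b)^2 = 16^2 = 256
|a|^2 * |b|^2 = 29 * 9 = 261
Result = 256 - 261 = -5


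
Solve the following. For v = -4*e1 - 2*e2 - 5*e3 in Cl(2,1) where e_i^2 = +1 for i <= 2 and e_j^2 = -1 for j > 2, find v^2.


v^2 = sum of c_i^2 * e_i^2
Positive signature terms (e_i^2 = +1): (-4)^2 + (-2)^2 = 20
Negative signature terms (e_j^2 = -1): (-5)^2 = 25
v^2 = 20 - 25 = -5


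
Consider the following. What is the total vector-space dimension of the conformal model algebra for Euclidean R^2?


The conformal model of R^2 uses Cl(3,1): the 2 Euclidean generators plus two extra orthogonal generators e+ (e+^2 = +1) and e- (e-^2 = -1), from which the null vectors e0, einf are built.
Number of generators m = 2 + 2 = 4.
dim Cl(p,q) = 2^m = 2^4 = 16


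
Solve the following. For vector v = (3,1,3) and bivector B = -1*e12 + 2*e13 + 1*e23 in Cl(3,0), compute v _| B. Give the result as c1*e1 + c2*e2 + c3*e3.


Left contraction v _| B = <vB>_1 (grade-1 part of the geometric product vB).
Using e1_|e12 = e2, e2_|e12 = -e1, e1_|e13 = e3, e3_|e13 = -e1, e2_|e23 = e3, e3_|e23 = -e2:
e1 coeff: -v2*b12 - v3*b13 = -(1)*(-1) - (3)*(2) = -5
e2 coeff: v1*b12 - v3*b23 = (3)*(-1) - (3)*(1) = -6
e3 coeff: v1*b13 + v2*b23 = (3)*(2) + (1)*(1) = 7
v _| B = -5*e1 - 6*e2 + 7*e3


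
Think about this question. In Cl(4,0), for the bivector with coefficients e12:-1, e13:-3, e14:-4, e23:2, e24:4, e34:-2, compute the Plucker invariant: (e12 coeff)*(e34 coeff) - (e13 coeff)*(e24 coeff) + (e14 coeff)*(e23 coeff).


Plucker relation: af - be + cd
a*f = (-1)*(-2) = 2
b*e = (-3)*4 = -12
c*d = (-4)*2 = -8
af - be + cd = 2 - (-12) + (-8)
= 6


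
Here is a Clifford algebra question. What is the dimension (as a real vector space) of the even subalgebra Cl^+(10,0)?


Even subalgebra dimension = 2^(n-1)
n = 10 + 0 = 10
2^(10 - 1) = 2^9 = 512
Verification: sum of C(10,k) for even k = 1 + 45 + 210 + 210 + 45 + 1 = 512
Result = 512


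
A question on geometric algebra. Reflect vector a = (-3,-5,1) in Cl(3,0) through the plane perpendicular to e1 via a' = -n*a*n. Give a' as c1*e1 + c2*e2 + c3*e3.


Reflection formula: a' = -n*a*n, with n = e1 (unit vector, n^2 = 1).
For reflection through hyperplane perp to e1:
The component along e1 flips sign, others stay.
a = (-3, -5, 1)
a' = (3, -5, 1)
a' = 3*e1 - 5*e2 + 1*e3


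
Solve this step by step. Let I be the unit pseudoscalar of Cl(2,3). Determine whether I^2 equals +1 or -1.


The pseudoscalar I = e1...e_n (product of all n generators) of Cl(p,q) satisfies I^2 = (-1)^(q + n(n-1)/2).
p = 2, q = 3, n = p + q = 5
n(n-1)/2 = 5 * 4 / 2 = 10
Exponent = q + n(n-1)/2 = 3 + 10 = 13
I^2 = (-1)^13 = -1


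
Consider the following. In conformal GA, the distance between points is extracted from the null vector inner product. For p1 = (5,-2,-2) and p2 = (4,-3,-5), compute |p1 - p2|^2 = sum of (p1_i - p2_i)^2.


p1 - p2 = (1, 1, 3)
|p1 - p2|^2 = 1^2 + 1^2 + 3^2
= 1 + 1 + 9
= 11


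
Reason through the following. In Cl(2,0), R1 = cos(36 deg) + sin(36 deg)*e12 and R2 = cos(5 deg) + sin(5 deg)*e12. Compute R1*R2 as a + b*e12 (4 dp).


Same-plane rotors commute and their half-angles add:
R1*R2 = cos(a1 + a2) + sin(a1 + a2)*e12.
a1 + a2 = 36 + 5 = 41 deg
cos(41 deg) = 0.7547
sin(41 deg) = 0.6561
R1*R2 = 0.7547 + 0.6561*e12
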